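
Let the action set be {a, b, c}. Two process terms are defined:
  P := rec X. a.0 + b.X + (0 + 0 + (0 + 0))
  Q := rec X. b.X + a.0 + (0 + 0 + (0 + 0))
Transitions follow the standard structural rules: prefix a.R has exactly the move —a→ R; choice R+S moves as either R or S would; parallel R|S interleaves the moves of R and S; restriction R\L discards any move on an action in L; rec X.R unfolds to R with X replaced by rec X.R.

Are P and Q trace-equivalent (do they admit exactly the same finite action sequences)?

trace-equivalent

LTS(P): 2 reachable states
  u0 = rec X. a.0 + b.X + (0 + 0 + (0 + 0)) → -a-> u1, -b-> u0
  u1 = 0 → stopped
LTS(Q): 2 reachable states
  v0 = rec X. b.X + a.0 + (0 + 0 + (0 + 0)) → -a-> v1, -b-> v0
  v1 = 0 → stopped
Bisimilarity quotient blocks:
  B0 = {u0, v0}
  B1 = {u1, v1}
u0 ∈ B0, v0 ∈ B0 → same block
Bisimilar ⇒ trace-equivalent.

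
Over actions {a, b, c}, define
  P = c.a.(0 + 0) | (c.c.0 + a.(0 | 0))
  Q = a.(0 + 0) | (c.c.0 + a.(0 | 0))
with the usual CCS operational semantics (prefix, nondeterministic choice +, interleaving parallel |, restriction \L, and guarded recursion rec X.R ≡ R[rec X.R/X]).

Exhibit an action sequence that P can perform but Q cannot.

aca

LTS(P): 12 reachable states
  s0 = c.a.(0 + 0) | (c.c.0 + a.(0 | 0)) | ··a··> s1, ··c··> s2, ··c··> s3
  s1 = c.a.(0 + 0) | (0 | 0) | ··c··> s4
  s2 = a.(0 + 0) | (c.c.0 + a.(0 | 0)) | ··a··> s4, ··a··> s5, ··c··> s6
  s3 = c.a.(0 + 0) | c.0 | ··c··> s6, ··c··> s7
  s4 = a.(0 + 0) | (0 | 0) | ··a··> s8
  s5 = (0 + 0) | (c.c.0 + a.(0 | 0)) | ··a··> s8, ··c··> s9
  s6 = a.(0 + 0) | c.0 | ··a··> s9, ··c··> s10
  s7 = c.a.(0 + 0) | 0 | ··c··> s10
  s8 = (0 + 0) | (0 | 0) | ∅
  s9 = (0 + 0) | c.0 | ··c··> s11
  s10 = a.(0 + 0) | 0 | ··a··> s11
  s11 = (0 + 0) | 0 | ∅
LTS(Q): 8 reachable states
  t0 = a.(0 + 0) | (c.c.0 + a.(0 | 0)) | ··a··> t1, ··a··> t2, ··c··> t3
  t1 = (0 + 0) | (c.c.0 + a.(0 | 0)) | ··a··> t4, ··c··> t5
  t2 = a.(0 + 0) | (0 | 0) | ··a··> t4
  t3 = a.(0 + 0) | c.0 | ··a··> t5, ··c··> t6
  t4 = (0 + 0) | (0 | 0) | ∅
  t5 = (0 + 0) | c.0 | ··c··> t7
  t6 = a.(0 + 0) | 0 | ··a··> t7
  t7 = (0 + 0) | 0 | ∅
Run σ = ⟨aca⟩ on P: start {s0}
  after a @ step 1: {s1}
  after c @ step 2: {s4}
  after a @ step 3: {s8}
  — P admits the full trace.
Run σ = ⟨aca⟩ on Q: start {t0}
  after a @ step 1: {t1, t2}
  after c @ step 2: {t5}
  after a @ step 3: ∅ (Q stuck)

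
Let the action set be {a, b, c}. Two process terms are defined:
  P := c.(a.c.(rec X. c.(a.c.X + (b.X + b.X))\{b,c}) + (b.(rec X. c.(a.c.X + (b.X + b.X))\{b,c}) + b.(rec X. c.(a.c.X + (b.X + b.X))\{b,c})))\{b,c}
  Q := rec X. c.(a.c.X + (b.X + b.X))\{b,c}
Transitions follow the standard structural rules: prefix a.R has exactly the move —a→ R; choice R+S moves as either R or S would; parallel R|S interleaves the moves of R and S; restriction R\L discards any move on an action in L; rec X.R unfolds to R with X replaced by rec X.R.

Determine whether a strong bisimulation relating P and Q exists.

P's transition system — 3 states:
  m0 = c.(a.c.(rec X. c.(a.c.X + (b.X + b.X))\{b,c}) + (b.(rec X. c.(a.c.X + (b.X + b.X))\{b,c}) + b.(rec X. c.(a.c.X + (b.X + b.X))\{b,c})))\{b,c} | --c--▸ m1
  m1 = (a.c.(rec X. c.(a.c.X + (b.X + b.X))\{b,c}) + (b.(rec X. c.(a.c.X + (b.X + b.X))\{b,c}) + b.(rec X. c.(a.c.X + (b.X + b.X))\{b,c})))\{b,c} | --a--▸ m2
  m2 = (c.(rec X. c.(a.c.X + (b.X + b.X))\{b,c}))\{b,c} | ·
Q's transition system — 3 states:
  n0 = rec X. c.(a.c.X + (b.X + b.X))\{b,c} | --c--▸ n1
  n1 = (a.c.(rec X. c.(a.c.X + (b.X + b.X))\{b,c}) + (b.(rec X. c.(a.c.X + (b.X + b.X))\{b,c}) + b.(rec X. c.(a.c.X + (b.X + b.X))\{b,c})))\{b,c} | --a--▸ n2
  n2 = (c.(rec X. c.(a.c.X + (b.X + b.X))\{b,c}))\{b,c} | ·
Partition-refinement fixed point:
  B0 = {m0, n0}
  B1 = {m1, n1}
  B2 = {m2, n2}
m0 ∈ B0, n0 ∈ B0 → same block

bisimilar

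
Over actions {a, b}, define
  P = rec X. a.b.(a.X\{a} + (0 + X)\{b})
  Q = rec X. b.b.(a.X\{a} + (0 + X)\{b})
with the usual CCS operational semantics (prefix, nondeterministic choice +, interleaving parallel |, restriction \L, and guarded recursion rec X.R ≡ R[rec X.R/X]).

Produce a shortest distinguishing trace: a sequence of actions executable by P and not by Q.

a

P's transition system — 5 states:
  s0 = rec X. a.b.(a.X\{a} + (0 + X)\{b}) :: =a=> s1
  s1 = b.(a.(rec X. a.b.(a.X\{a} + (0 + X)\{b}))\{a} + (0 + (rec X. a.b.(a.X\{a} + (0 + X)\{b})))\{b}) :: =b=> s2
  s2 = a.(rec X. a.b.(a.X\{a} + (0 + X)\{b}))\{a} + (0 + (rec X. a.b.(a.X\{a} + (0 + X)\{b})))\{b} :: =a=> s3, =a=> s4
  s3 = (b.(a.(rec X. a.b.(a.X\{a} + (0 + X)\{b}))\{a} + (0 + (rec X. a.b.(a.X\{a} + (0 + X)\{b})))\{b}))\{b} :: stopped
  s4 = (rec X. a.b.(a.X\{a} + (0 + X)\{b}))\{a} :: stopped
Q's transition system — 6 states:
  t0 = rec X. b.b.(a.X\{a} + (0 + X)\{b}) :: =b=> t1
  t1 = b.(a.(rec X. b.b.(a.X\{a} + (0 + X)\{b}))\{a} + (0 + (rec X. b.b.(a.X\{a} + (0 + X)\{b})))\{b}) :: =b=> t2
  t2 = a.(rec X. b.b.(a.X\{a} + (0 + X)\{b}))\{a} + (0 + (rec X. b.b.(a.X\{a} + (0 + X)\{b})))\{b} :: =a=> t3
  t3 = (rec X. b.b.(a.X\{a} + (0 + X)\{b}))\{a} :: =b=> t4
  t4 = (b.(a.(rec X. b.b.(a.X\{a} + (0 + X)\{b}))\{a} + (0 + (rec X. b.b.(a.X\{a} + (0 + X)\{b})))\{b}))\{a} :: =b=> t5
  t5 = (a.(rec X. b.b.(a.X\{a} + (0 + X)\{b}))\{a} + (0 + (rec X. b.b.(a.X\{a} + (0 + X)\{b})))\{b})\{a} :: stopped
Executing a from P (initial set {s0}):
  after a @ step 1: {s1}
  P completes σ.
Executing a from Q (initial set {t0}):
  after a @ step 1: no successor for Q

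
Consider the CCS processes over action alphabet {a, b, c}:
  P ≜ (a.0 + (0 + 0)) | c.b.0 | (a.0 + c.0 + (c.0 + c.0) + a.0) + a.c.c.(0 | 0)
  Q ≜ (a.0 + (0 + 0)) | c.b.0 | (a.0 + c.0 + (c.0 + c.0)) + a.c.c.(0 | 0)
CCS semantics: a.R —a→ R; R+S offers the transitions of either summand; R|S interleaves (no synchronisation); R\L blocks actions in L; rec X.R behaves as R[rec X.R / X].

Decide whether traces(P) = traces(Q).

P's transition system — 15 states:
  p0 = (a.0 + (0 + 0)) | c.b.0 | (a.0 + c.0 + (c.0 + c.0) + a.0) + a.c.c.(0 | 0) has moves -a-> p1, -a-> p2, -a-> p3, -c-> p1, -c-> p4
  p1 = (a.0 + (0 + 0)) | c.b.0 | 0 has moves -a-> p5, -c-> p6
  p2 = 0 | c.b.0 | (a.0 + c.0 + (c.0 + c.0) + a.0) has moves -a-> p5, -c-> p5, -c-> p7
  p3 = c.c.(0 | 0) has moves -c-> p8
  p4 = (a.0 + (0 + 0)) | b.0 | (a.0 + c.0 + (c.0 + c.0) + a.0) has moves -a-> p6, -a-> p7, -b-> p9, -c-> p6
  p5 = 0 | c.b.0 | 0 has moves -c-> p10
  p6 = (a.0 + (0 + 0)) | b.0 | 0 has moves -a-> p10, -b-> p11
  p7 = 0 | b.0 | (a.0 + c.0 + (c.0 + c.0) + a.0) has moves -a-> p10, -b-> p12, -c-> p10
  p8 = c.(0 | 0) has moves -c-> p13
  p9 = (a.0 + (0 + 0)) | 0 | (a.0 + c.0 + (c.0 + c.0) + a.0) has moves -a-> p11, -a-> p12, -c-> p11
  p10 = 0 | b.0 | 0 has moves -b-> p14
  p11 = (a.0 + (0 + 0)) | 0 | 0 has moves -a-> p14
  p12 = 0 | 0 | (a.0 + c.0 + (c.0 + c.0) + a.0) has moves -a-> p14, -c-> p14
  p13 = 0 | 0 has moves ·
  p14 = 0 | 0 | 0 has moves ·
Q's transition system — 15 states:
  q0 = (a.0 + (0 + 0)) | c.b.0 | (a.0 + c.0 + (c.0 + c.0)) + a.c.c.(0 | 0) has moves -a-> q1, -a-> q2, -a-> q3, -c-> q1, -c-> q4
  q1 = (a.0 + (0 + 0)) | c.b.0 | 0 has moves -a-> q5, -c-> q6
  q2 = 0 | c.b.0 | (a.0 + c.0 + (c.0 + c.0)) has moves -a-> q5, -c-> q5, -c-> q7
  q3 = c.c.(0 | 0) has moves -c-> q8
  q4 = (a.0 + (0 + 0)) | b.0 | (a.0 + c.0 + (c.0 + c.0)) has moves -a-> q6, -a-> q7, -b-> q9, -c-> q6
  q5 = 0 | c.b.0 | 0 has moves -c-> q10
  q6 = (a.0 + (0 + 0)) | b.0 | 0 has moves -a-> q10, -b-> q11
  q7 = 0 | b.0 | (a.0 + c.0 + (c.0 + c.0)) has moves -a-> q10, -b-> q12, -c-> q10
  q8 = c.(0 | 0) has moves -c-> q13
  q9 = (a.0 + (0 + 0)) | 0 | (a.0 + c.0 + (c.0 + c.0)) has moves -a-> q11, -a-> q12, -c-> q11
  q10 = 0 | b.0 | 0 has moves -b-> q14
  q11 = (a.0 + (0 + 0)) | 0 | 0 has moves -a-> q14
  q12 = 0 | 0 | (a.0 + c.0 + (c.0 + c.0)) has moves -a-> q14, -c-> q14
  q13 = 0 | 0 has moves ·
  q14 = 0 | 0 | 0 has moves ·
Bisimilarity quotient blocks:
  B0 = {p0, q0}
  B1 = {p1, q1}
  B2 = {p5, q5}
  B3 = {p10, q10}
  B4 = {p13, p14, q13, q14}
  B5 = {p6, q6}
  B6 = {p11, q11}
  B7 = {p3, q3}
  B8 = {p8, q8}
  B9 = {p4, q4}
  B10 = {p9, q9}
  B11 = {p12, q12}
  B12 = {p7, q7}
  B13 = {p2, q2}
p0 ∈ B0, q0 ∈ B0 → same block
Bisimilar ⇒ trace-equivalent.

traces(P) = traces(Q)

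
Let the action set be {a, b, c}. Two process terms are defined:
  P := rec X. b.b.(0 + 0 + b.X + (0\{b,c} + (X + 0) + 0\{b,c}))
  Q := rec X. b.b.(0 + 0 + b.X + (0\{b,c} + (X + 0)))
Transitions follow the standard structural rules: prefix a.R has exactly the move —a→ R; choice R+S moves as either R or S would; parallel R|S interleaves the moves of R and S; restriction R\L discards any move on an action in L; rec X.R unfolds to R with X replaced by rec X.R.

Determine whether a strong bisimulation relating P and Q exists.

P's transition system — 3 states:
  u0 = rec X. b.b.(0 + 0 + b.X + (0\{b,c} + (X + 0) + 0\{b,c})) → ··b··> u1
  u1 = b.(0 + 0 + b.(rec X. b.b.(0 + 0 + b.X + (0\{b,c} + (X + 0) + 0\{b,c}))) + (0\{b,c} + ((rec X. b.b.(0 + 0 + b.X + (0\{b,c} + (X + 0) + 0\{b,c}))) + 0) + 0\{b,c})) → ··b··> u2
  u2 = 0 + 0 + b.(rec X. b.b.(0 + 0 + b.X + (0\{b,c} + (X + 0) + 0\{b,c}))) + (0\{b,c} + ((rec X. b.b.(0 + 0 + b.X + (0\{b,c} + (X + 0) + 0\{b,c}))) + 0) + 0\{b,c}) → ··b··> u0, ··b··> u1
Q's transition system — 3 states:
  v0 = rec X. b.b.(0 + 0 + b.X + (0\{b,c} + (X + 0))) → ··b··> v1
  v1 = b.(0 + 0 + b.(rec X. b.b.(0 + 0 + b.X + (0\{b,c} + (X + 0)))) + (0\{b,c} + ((rec X. b.b.(0 + 0 + b.X + (0\{b,c} + (X + 0)))) + 0))) → ··b··> v2
  v2 = 0 + 0 + b.(rec X. b.b.(0 + 0 + b.X + (0\{b,c} + (X + 0)))) + (0\{b,c} + ((rec X. b.b.(0 + 0 + b.X + (0\{b,c} + (X + 0)))) + 0)) → ··b··> v0, ··b··> v1
Bisimilarity quotient blocks:
  B0 = {u0, u1, u2, v0, v1, v2}
u0 ∈ B0, v0 ∈ B0 → same block

YES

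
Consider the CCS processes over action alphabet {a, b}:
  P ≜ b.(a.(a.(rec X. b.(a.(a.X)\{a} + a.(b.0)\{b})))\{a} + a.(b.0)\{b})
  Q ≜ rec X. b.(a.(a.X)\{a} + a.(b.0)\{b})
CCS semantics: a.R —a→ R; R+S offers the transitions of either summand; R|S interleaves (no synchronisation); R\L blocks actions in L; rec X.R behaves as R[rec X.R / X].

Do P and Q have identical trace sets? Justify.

YES

P's transition system — 4 states:
  m0 = b.(a.(a.(rec X. b.(a.(a.X)\{a} + a.(b.0)\{b})))\{a} + a.(b.0)\{b}) ⊢ ··b··> m1
  m1 = a.(a.(rec X. b.(a.(a.X)\{a} + a.(b.0)\{b})))\{a} + a.(b.0)\{b} ⊢ ··a··> m2, ··a··> m3
  m2 = (a.(rec X. b.(a.(a.X)\{a} + a.(b.0)\{b})))\{a} ⊢ deadlocked
  m3 = (b.0)\{b} ⊢ deadlocked
Q's transition system — 4 states:
  n0 = rec X. b.(a.(a.X)\{a} + a.(b.0)\{b}) ⊢ ··b··> n1
  n1 = a.(a.(rec X. b.(a.(a.X)\{a} + a.(b.0)\{b})))\{a} + a.(b.0)\{b} ⊢ ··a··> n2, ··a··> n3
  n2 = (a.(rec X. b.(a.(a.X)\{a} + a.(b.0)\{b})))\{a} ⊢ deadlocked
  n3 = (b.0)\{b} ⊢ deadlocked
Coarsest stable partition (strong bisimilarity classes):
  B0 = {m0, n0}
  B1 = {m1, n1}
  B2 = {m2, m3, n2, n3}
m0 ∈ B0, n0 ∈ B0 → same block
Bisimilar ⇒ trace-equivalent.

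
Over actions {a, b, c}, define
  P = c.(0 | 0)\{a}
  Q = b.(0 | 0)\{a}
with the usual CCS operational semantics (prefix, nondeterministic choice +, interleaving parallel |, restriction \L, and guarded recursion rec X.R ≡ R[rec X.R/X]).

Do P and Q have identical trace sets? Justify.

LTS(P): 2 reachable states
  u0 = c.(0 | 0)\{a} has moves ··c··> u1
  u1 = (0 | 0)\{a} has moves ·
LTS(Q): 2 reachable states
  v0 = b.(0 | 0)\{a} has moves ··b··> v1
  v1 = (0 | 0)\{a} has moves ·
Run σ = ⟨c⟩ on P: start {u0}
  step 1 (c): {u1}
  — P admits the full trace.
Run σ = ⟨c⟩ on Q: start {v0}
  step 1 (c): ∅ (Q stuck)

traces(P) ≠ traces(Q) — witness ⟨c⟩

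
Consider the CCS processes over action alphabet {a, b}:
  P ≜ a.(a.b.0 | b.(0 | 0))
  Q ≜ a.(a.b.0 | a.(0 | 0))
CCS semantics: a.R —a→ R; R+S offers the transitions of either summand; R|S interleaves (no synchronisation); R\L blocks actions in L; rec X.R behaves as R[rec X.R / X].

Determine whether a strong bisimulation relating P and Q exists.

Reachable graph of P (7 states):
  u0 = a.(a.b.0 | b.(0 | 0)) :: --a--▸ u1
  u1 = a.b.0 | b.(0 | 0) :: --a--▸ u2, --b--▸ u3
  u2 = b.0 | b.(0 | 0) :: --b--▸ u4, --b--▸ u5
  u3 = a.b.0 | (0 | 0) :: --a--▸ u5
  u4 = 0 | b.(0 | 0) :: --b--▸ u6
  u5 = b.0 | (0 | 0) :: --b--▸ u6
  u6 = 0 | (0 | 0) :: (no moves)
Reachable graph of Q (7 states):
  v0 = a.(a.b.0 | a.(0 | 0)) :: --a--▸ v1
  v1 = a.b.0 | a.(0 | 0) :: --a--▸ v2, --a--▸ v3
  v2 = a.b.0 | (0 | 0) :: --a--▸ v4
  v3 = b.0 | a.(0 | 0) :: --a--▸ v4, --b--▸ v5
  v4 = b.0 | (0 | 0) :: --b--▸ v6
  v5 = 0 | a.(0 | 0) :: --a--▸ v6
  v6 = 0 | (0 | 0) :: (no moves)
Partition-refinement fixed point:
  B0 = {u0}
  B1 = {u1}
  B2 = {u2}
  B3 = {u4, u5, v4}
  B4 = {u6, v6}
  B5 = {u3, v2}
  B6 = {v0}
  B7 = {v1}
  B8 = {v3}
  B9 = {v5}
u0 ∈ B0, v0 ∈ B6 → different blocks

NO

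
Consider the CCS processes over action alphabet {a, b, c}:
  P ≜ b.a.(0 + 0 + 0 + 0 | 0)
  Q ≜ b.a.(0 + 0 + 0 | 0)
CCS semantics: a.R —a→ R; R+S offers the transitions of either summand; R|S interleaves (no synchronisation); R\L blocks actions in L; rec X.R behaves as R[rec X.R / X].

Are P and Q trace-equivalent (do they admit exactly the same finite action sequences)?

YES

P's transition system — 3 states:
  s0 = b.a.(0 + 0 + 0 + 0 | 0) has moves =b=> s1
  s1 = a.(0 + 0 + 0 + 0 | 0) has moves =a=> s2
  s2 = 0 + 0 + 0 + 0 | 0 has moves stopped
Q's transition system — 3 states:
  t0 = b.a.(0 + 0 + 0 | 0) has moves =b=> t1
  t1 = a.(0 + 0 + 0 | 0) has moves =a=> t2
  t2 = 0 + 0 + 0 | 0 has moves stopped
Coarsest stable partition (strong bisimilarity classes):
  B0 = {s0, t0}
  B1 = {s1, t1}
  B2 = {s2, t2}
s0 ∈ B0, t0 ∈ B0 → same block
Bisimilar ⇒ trace-equivalent.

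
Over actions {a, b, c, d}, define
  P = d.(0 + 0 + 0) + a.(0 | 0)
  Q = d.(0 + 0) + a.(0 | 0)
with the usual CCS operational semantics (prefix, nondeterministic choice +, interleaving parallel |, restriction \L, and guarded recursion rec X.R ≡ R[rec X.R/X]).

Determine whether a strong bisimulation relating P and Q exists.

LTS(P): 3 reachable states
  s0 = d.(0 + 0 + 0) + a.(0 | 0) ⊢ ··a··> s1, ··d··> s2
  s1 = 0 | 0 ⊢ deadlocked
  s2 = 0 + 0 + 0 ⊢ deadlocked
LTS(Q): 3 reachable states
  t0 = d.(0 + 0) + a.(0 | 0) ⊢ ··a··> t1, ··d··> t2
  t1 = 0 | 0 ⊢ deadlocked
  t2 = 0 + 0 ⊢ deadlocked
Bisimilarity quotient blocks:
  B0 = {s0, t0}
  B1 = {s1, s2, t1, t2}
s0 ∈ B0, t0 ∈ B0 → same block

P ~ Q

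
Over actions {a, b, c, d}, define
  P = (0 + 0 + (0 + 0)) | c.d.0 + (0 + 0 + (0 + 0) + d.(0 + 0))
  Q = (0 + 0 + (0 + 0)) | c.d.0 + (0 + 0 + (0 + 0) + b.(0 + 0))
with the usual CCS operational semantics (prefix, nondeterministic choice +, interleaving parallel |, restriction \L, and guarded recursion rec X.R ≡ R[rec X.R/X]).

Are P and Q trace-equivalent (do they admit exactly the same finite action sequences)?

traces(P) ≠ traces(Q) — witness ⟨d⟩

P's transition system — 4 states:
  p0 = (0 + 0 + (0 + 0)) | c.d.0 + (0 + 0 + (0 + 0) + d.(0 + 0)) | ··c··> p1, ··d··> p2
  p1 = (0 + 0 + (0 + 0)) | d.0 | ··d··> p3
  p2 = 0 + 0 | ·
  p3 = (0 + 0 + (0 + 0)) | 0 | ·
Q's transition system — 4 states:
  q0 = (0 + 0 + (0 + 0)) | c.d.0 + (0 + 0 + (0 + 0) + b.(0 + 0)) | ··b··> q1, ··c··> q2
  q1 = 0 + 0 | ·
  q2 = (0 + 0 + (0 + 0)) | d.0 | ··d··> q3
  q3 = (0 + 0 + (0 + 0)) | 0 | ·
Trace ⟨d⟩ through P, begin at {p0}:
  step 1 (d): {p2}
  P completes σ.
Trace ⟨d⟩ through Q, begin at {q0}:
  step 1 (d): ∅ (Q stuck)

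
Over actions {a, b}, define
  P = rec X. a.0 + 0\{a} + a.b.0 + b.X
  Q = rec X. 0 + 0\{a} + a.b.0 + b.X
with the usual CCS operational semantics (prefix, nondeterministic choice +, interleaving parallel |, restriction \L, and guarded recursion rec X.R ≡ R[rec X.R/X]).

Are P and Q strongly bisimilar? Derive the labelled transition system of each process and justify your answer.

P's transition system — 3 states:
  s0 = rec X. a.0 + 0\{a} + a.b.0 + b.X | —a→ s1, —a→ s2, —b→ s0
  s1 = 0 | (no moves)
  s2 = b.0 | —b→ s1
Q's transition system — 3 states:
  t0 = rec X. 0 + 0\{a} + a.b.0 + b.X | —a→ t1, —b→ t0
  t1 = b.0 | —b→ t2
  t2 = 0 | (no moves)
Bisimilarity quotient blocks:
  B0 = {s0}
  B1 = {s1, t2}
  B2 = {s2, t1}
  B3 = {t0}
s0 ∈ B0, t0 ∈ B3 → different blocks

not bisimilar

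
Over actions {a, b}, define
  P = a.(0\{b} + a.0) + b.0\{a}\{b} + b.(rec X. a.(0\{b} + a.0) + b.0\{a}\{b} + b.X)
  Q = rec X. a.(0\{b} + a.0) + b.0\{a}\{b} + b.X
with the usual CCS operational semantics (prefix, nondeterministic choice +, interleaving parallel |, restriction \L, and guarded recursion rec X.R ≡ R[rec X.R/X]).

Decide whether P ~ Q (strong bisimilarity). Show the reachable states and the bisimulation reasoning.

P's transition system — 5 states:
  p0 = a.(0\{b} + a.0) + b.0\{a}\{b} + b.(rec X. a.(0\{b} + a.0) + b.0\{a}\{b} + b.X) has moves —a→ p1, —b→ p2, —b→ p3
  p1 = 0\{b} + a.0 has moves —a→ p4
  p2 = 0\{a}\{b} has moves deadlocked
  p3 = rec X. a.(0\{b} + a.0) + b.0\{a}\{b} + b.X has moves —a→ p1, —b→ p2, —b→ p3
  p4 = 0 has moves deadlocked
Q's transition system — 4 states:
  q0 = rec X. a.(0\{b} + a.0) + b.0\{a}\{b} + b.X has moves —a→ q1, —b→ q0, —b→ q2
  q1 = 0\{b} + a.0 has moves —a→ q3
  q2 = 0\{a}\{b} has moves deadlocked
  q3 = 0 has moves deadlocked
Bisimilarity quotient blocks:
  B0 = {p0, p3, q0}
  B1 = {p1, q1}
  B2 = {p2, p4, q2, q3}
p0 ∈ B0, q0 ∈ B0 → same block

YES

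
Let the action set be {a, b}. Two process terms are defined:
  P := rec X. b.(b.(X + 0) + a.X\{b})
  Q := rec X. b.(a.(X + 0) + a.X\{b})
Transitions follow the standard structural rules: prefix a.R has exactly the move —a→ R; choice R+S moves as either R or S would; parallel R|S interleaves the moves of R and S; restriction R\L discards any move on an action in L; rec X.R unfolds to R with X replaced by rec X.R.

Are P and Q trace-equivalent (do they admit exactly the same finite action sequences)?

NO — witness ⟨bb⟩

Reachable graph of P (4 states):
  m0 = rec X. b.(b.(X + 0) + a.X\{b}) ⊢ --b--▸ m1
  m1 = b.((rec X. b.(b.(X + 0) + a.X\{b})) + 0) + a.(rec X. b.(b.(X + 0) + a.X\{b}))\{b} ⊢ --a--▸ m2, --b--▸ m3
  m2 = (rec X. b.(b.(X + 0) + a.X\{b}))\{b} ⊢ ∅
  m3 = (rec X. b.(b.(X + 0) + a.X\{b})) + 0 ⊢ --b--▸ m1
Reachable graph of Q (4 states):
  n0 = rec X. b.(a.(X + 0) + a.X\{b}) ⊢ --b--▸ n1
  n1 = a.((rec X. b.(a.(X + 0) + a.X\{b})) + 0) + a.(rec X. b.(a.(X + 0) + a.X\{b}))\{b} ⊢ --a--▸ n2, --a--▸ n3
  n2 = (rec X. b.(a.(X + 0) + a.X\{b})) + 0 ⊢ --b--▸ n1
  n3 = (rec X. b.(a.(X + 0) + a.X\{b}))\{b} ⊢ ∅
Trace ⟨bb⟩ through P, begin at {m0}:
  [1] b ⇒ {m1}
  [2] b ⇒ {m3}
  — P admits the full trace.
Trace ⟨bb⟩ through Q, begin at {n0}:
  [1] b ⇒ {n1}
  [2] b ⇒ no successor for Q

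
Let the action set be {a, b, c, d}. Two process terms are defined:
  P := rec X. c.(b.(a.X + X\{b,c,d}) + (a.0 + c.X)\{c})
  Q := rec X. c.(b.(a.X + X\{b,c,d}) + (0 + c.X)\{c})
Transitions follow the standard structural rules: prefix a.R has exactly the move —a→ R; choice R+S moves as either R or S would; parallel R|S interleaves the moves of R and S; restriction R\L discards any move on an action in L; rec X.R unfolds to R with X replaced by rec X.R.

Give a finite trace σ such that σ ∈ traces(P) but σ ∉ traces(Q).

ca

LTS(P): 4 reachable states
  m0 = rec X. c.(b.(a.X + X\{b,c,d}) + (a.0 + c.X)\{c}) → --c--▸ m1
  m1 = b.(a.(rec X. c.(b.(a.X + X\{b,c,d}) + (a.0 + c.X)\{c})) + (rec X. c.(b.(a.X + X\{b,c,d}) + (a.0 + c.X)\{c}))\{b,c,d}) + (a.0 + c.(rec X. c.(b.(a.X + X\{b,c,d}) + (a.0 + c.X)\{c})))\{c} → --a--▸ m2, --b--▸ m3
  m2 = 0\{c} → ·
  m3 = a.(rec X. c.(b.(a.X + X\{b,c,d}) + (a.0 + c.X)\{c})) + (rec X. c.(b.(a.X + X\{b,c,d}) + (a.0 + c.X)\{c}))\{b,c,d} → --a--▸ m0
LTS(Q): 3 reachable states
  n0 = rec X. c.(b.(a.X + X\{b,c,d}) + (0 + c.X)\{c}) → --c--▸ n1
  n1 = b.(a.(rec X. c.(b.(a.X + X\{b,c,d}) + (0 + c.X)\{c})) + (rec X. c.(b.(a.X + X\{b,c,d}) + (0 + c.X)\{c}))\{b,c,d}) + (0 + c.(rec X. c.(b.(a.X + X\{b,c,d}) + (0 + c.X)\{c})))\{c} → --b--▸ n2
  n2 = a.(rec X. c.(b.(a.X + X\{b,c,d}) + (0 + c.X)\{c})) + (rec X. c.(b.(a.X + X\{b,c,d}) + (0 + c.X)\{c}))\{b,c,d} → --a--▸ n0
Run σ = ⟨ca⟩ on P: start {m0}
  step 1 (c): {m1}
  step 2 (a): {m2}
  ✓ P
Run σ = ⟨ca⟩ on Q: start {n0}
  step 1 (c): {n1}
  step 2 (a): ∅ (Q stuck)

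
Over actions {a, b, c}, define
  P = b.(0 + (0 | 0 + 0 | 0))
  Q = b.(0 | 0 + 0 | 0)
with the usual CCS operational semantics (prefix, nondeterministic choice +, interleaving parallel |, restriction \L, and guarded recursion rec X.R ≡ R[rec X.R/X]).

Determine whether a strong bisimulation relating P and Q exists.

P ~ Q

LTS(P): 2 reachable states
  s0 = b.(0 + (0 | 0 + 0 | 0)) :: -b-> s1
  s1 = 0 + (0 | 0 + 0 | 0) :: (no moves)
LTS(Q): 2 reachable states
  t0 = b.(0 | 0 + 0 | 0) :: -b-> t1
  t1 = 0 | 0 + 0 | 0 :: (no moves)
Partition-refinement fixed point:
  B0 = {s0, t0}
  B1 = {s1, t1}
s0 ∈ B0, t0 ∈ B0 → same block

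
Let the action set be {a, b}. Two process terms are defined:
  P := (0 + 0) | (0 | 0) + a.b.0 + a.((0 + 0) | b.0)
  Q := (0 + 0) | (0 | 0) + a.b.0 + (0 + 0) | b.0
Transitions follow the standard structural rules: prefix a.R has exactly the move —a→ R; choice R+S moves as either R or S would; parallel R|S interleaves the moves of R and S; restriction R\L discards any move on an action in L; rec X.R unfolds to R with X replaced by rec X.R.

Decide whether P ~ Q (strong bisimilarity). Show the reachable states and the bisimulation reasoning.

P's transition system — 5 states:
  m0 = (0 + 0) | (0 | 0) + a.b.0 + a.((0 + 0) | b.0) ⊢ ··a··> m1, ··a··> m2
  m1 = (0 + 0) | b.0 ⊢ ··b··> m3
  m2 = b.0 ⊢ ··b··> m4
  m3 = (0 + 0) | 0 ⊢ (no moves)
  m4 = 0 ⊢ (no moves)
Q's transition system — 4 states:
  n0 = (0 + 0) | (0 | 0) + a.b.0 + (0 + 0) | b.0 ⊢ ··a··> n1, ··b··> n2
  n1 = b.0 ⊢ ··b··> n3
  n2 = (0 + 0) | 0 ⊢ (no moves)
  n3 = 0 ⊢ (no moves)
Bisimilarity quotient blocks:
  B0 = {m0}
  B1 = {m1, m2, n1}
  B2 = {m3, m4, n2, n3}
  B3 = {n0}
m0 ∈ B0, n0 ∈ B3 → different blocks

not bisimilar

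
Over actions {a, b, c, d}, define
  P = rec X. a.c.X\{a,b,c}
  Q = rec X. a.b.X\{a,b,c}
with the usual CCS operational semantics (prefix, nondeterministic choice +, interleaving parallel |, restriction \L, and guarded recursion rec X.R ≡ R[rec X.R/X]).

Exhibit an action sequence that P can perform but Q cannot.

LTS(P): 3 reachable states
  s0 = rec X. a.c.X\{a,b,c} :: —a→ s1
  s1 = c.(rec X. a.c.X\{a,b,c})\{a,b,c} :: —c→ s2
  s2 = (rec X. a.c.X\{a,b,c})\{a,b,c} :: ·
LTS(Q): 3 reachable states
  t0 = rec X. a.b.X\{a,b,c} :: —a→ t1
  t1 = b.(rec X. a.b.X\{a,b,c})\{a,b,c} :: —b→ t2
  t2 = (rec X. a.b.X\{a,b,c})\{a,b,c} :: ·
Trace ⟨ac⟩ through P, begin at {s0}:
  step 1 (a): {s1}
  step 2 (c): {s2}
  P completes σ.
Trace ⟨ac⟩ through Q, begin at {t0}:
  step 1 (a): {t1}
  step 2 (c): no successor for Q

ac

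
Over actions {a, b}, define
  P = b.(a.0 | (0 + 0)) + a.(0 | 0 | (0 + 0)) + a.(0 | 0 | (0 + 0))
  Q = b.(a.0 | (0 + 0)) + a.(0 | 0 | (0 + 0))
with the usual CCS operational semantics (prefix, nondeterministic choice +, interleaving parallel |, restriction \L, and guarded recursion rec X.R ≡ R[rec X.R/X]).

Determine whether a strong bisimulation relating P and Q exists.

P's transition system — 4 states:
  m0 = b.(a.0 | (0 + 0)) + a.(0 | 0 | (0 + 0)) + a.(0 | 0 | (0 + 0)) → --a--▸ m1, --b--▸ m2
  m1 = 0 | 0 | (0 + 0) → deadlocked
  m2 = a.0 | (0 + 0) → --a--▸ m3
  m3 = 0 | (0 + 0) → deadlocked
Q's transition system — 4 states:
  n0 = b.(a.0 | (0 + 0)) + a.(0 | 0 | (0 + 0)) → --a--▸ n1, --b--▸ n2
  n1 = 0 | 0 | (0 + 0) → deadlocked
  n2 = a.0 | (0 + 0) → --a--▸ n3
  n3 = 0 | (0 + 0) → deadlocked
Bisimilarity quotient blocks:
  B0 = {m0, n0}
  B1 = {m1, m3, n1, n3}
  B2 = {m2, n2}
m0 ∈ B0, n0 ∈ B0 → same block

bisimilar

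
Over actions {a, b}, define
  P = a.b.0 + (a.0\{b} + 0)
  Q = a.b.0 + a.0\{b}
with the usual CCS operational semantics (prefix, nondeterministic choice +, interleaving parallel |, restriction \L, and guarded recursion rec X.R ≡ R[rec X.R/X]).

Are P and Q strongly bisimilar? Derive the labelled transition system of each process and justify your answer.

P's transition system — 4 states:
  s0 = a.b.0 + (a.0\{b} + 0) → --a--▸ s1, --a--▸ s2
  s1 = 0\{b} → deadlocked
  s2 = b.0 → --b--▸ s3
  s3 = 0 → deadlocked
Q's transition system — 4 states:
  t0 = a.b.0 + a.0\{b} → --a--▸ t1, --a--▸ t2
  t1 = 0\{b} → deadlocked
  t2 = b.0 → --b--▸ t3
  t3 = 0 → deadlocked
Bisimilarity quotient blocks:
  B0 = {s0, t0}
  B1 = {s2, t2}
  B2 = {s1, s3, t1, t3}
s0 ∈ B0, t0 ∈ B0 → same block

P ~ Q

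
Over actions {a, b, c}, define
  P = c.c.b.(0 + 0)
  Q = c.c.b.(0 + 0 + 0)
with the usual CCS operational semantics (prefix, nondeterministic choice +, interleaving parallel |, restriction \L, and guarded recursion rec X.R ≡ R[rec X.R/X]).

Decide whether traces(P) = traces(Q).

Reachable graph of P (4 states):
  s0 = c.c.b.(0 + 0) ⊢ —c→ s1
  s1 = c.b.(0 + 0) ⊢ —c→ s2
  s2 = b.(0 + 0) ⊢ —b→ s3
  s3 = 0 + 0 ⊢ ∅
Reachable graph of Q (4 states):
  t0 = c.c.b.(0 + 0 + 0) ⊢ —c→ t1
  t1 = c.b.(0 + 0 + 0) ⊢ —c→ t2
  t2 = b.(0 + 0 + 0) ⊢ —b→ t3
  t3 = 0 + 0 + 0 ⊢ ∅
Bisimilarity quotient blocks:
  B0 = {s0, t0}
  B1 = {s1, t1}
  B2 = {s2, t2}
  B3 = {s3, t3}
s0 ∈ B0, t0 ∈ B0 → same block
Bisimilar ⇒ trace-equivalent.

traces(P) = traces(Q)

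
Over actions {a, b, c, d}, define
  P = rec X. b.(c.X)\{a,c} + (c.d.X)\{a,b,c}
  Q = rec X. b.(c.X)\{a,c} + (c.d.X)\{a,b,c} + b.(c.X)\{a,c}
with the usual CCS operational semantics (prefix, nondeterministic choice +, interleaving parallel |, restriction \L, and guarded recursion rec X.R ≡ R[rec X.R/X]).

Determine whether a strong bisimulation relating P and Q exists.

YES

LTS(P): 2 reachable states
  u0 = rec X. b.(c.X)\{a,c} + (c.d.X)\{a,b,c} → =b=> u1
  u1 = (c.(rec X. b.(c.X)\{a,c} + (c.d.X)\{a,b,c}))\{a,c} → stopped
LTS(Q): 2 reachable states
  v0 = rec X. b.(c.X)\{a,c} + (c.d.X)\{a,b,c} + b.(c.X)\{a,c} → =b=> v1
  v1 = (c.(rec X. b.(c.X)\{a,c} + (c.d.X)\{a,b,c} + b.(c.X)\{a,c}))\{a,c} → stopped
Coarsest stable partition (strong bisimilarity classes):
  B0 = {u0, v0}
  B1 = {u1, v1}
u0 ∈ B0, v0 ∈ B0 → same block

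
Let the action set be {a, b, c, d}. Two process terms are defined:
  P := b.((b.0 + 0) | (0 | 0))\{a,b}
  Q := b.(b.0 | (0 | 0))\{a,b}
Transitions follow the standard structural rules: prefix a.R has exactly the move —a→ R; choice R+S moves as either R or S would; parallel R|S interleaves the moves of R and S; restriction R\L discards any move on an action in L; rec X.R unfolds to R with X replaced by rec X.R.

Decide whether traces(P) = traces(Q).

traces(P) = traces(Q)

Reachable graph of P (2 states):
  p0 = b.((b.0 + 0) | (0 | 0))\{a,b} :: ··b··> p1
  p1 = ((b.0 + 0) | (0 | 0))\{a,b} :: stopped
Reachable graph of Q (2 states):
  q0 = b.(b.0 | (0 | 0))\{a,b} :: ··b··> q1
  q1 = (b.0 | (0 | 0))\{a,b} :: stopped
Partition-refinement fixed point:
  B0 = {p0, q0}
  B1 = {p1, q1}
p0 ∈ B0, q0 ∈ B0 → same block
Bisimilar ⇒ trace-equivalent.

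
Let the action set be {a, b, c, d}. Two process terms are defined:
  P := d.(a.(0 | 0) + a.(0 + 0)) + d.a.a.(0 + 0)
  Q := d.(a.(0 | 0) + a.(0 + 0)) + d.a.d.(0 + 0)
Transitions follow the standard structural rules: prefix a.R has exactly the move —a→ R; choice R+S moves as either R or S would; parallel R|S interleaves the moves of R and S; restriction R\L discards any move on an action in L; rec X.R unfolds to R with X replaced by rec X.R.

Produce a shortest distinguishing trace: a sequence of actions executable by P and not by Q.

P's transition system — 6 states:
  u0 = d.(a.(0 | 0) + a.(0 + 0)) + d.a.a.(0 + 0) → —d→ u1, —d→ u2
  u1 = a.(0 | 0) + a.(0 + 0) → —a→ u3, —a→ u4
  u2 = a.a.(0 + 0) → —a→ u5
  u3 = 0 + 0 → ∅
  u4 = 0 | 0 → ∅
  u5 = a.(0 + 0) → —a→ u3
Q's transition system — 6 states:
  v0 = d.(a.(0 | 0) + a.(0 + 0)) + d.a.d.(0 + 0) → —d→ v1, —d→ v2
  v1 = a.(0 | 0) + a.(0 + 0) → —a→ v3, —a→ v4
  v2 = a.d.(0 + 0) → —a→ v5
  v3 = 0 + 0 → ∅
  v4 = 0 | 0 → ∅
  v5 = d.(0 + 0) → —d→ v3
Trace ⟨daa⟩ through P, begin at {u0}:
  after d @ step 1: {u1, u2}
  after a @ step 2: {u3, u4, u5}
  after a @ step 3: {u3}
  — P admits the full trace.
Trace ⟨daa⟩ through Q, begin at {v0}:
  after d @ step 1: {v1, v2}
  after a @ step 2: {v3, v4, v5}
  after a @ step 3: ∅ (Q stuck)

daa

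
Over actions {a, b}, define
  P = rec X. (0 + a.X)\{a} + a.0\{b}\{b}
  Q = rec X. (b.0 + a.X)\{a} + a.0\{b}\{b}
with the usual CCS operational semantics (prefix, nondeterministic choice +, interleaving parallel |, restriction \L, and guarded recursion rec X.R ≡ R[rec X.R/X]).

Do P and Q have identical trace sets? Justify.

trace-distinct — witness ⟨b⟩

Reachable graph of P (2 states):
  m0 = rec X. (0 + a.X)\{a} + a.0\{b}\{b} has moves ··a··> m1
  m1 = 0\{b}\{b} has moves ∅
Reachable graph of Q (3 states):
  n0 = rec X. (b.0 + a.X)\{a} + a.0\{b}\{b} has moves ··a··> n1, ··b··> n2
  n1 = 0\{b}\{b} has moves ∅
  n2 = 0\{a} has moves ∅
Executing b from Q (initial set {n0}):
  after b @ step 1: {n2}
  Q completes σ.
Executing b from P (initial set {m0}):
  after b @ step 1: ∅  — P cannot continue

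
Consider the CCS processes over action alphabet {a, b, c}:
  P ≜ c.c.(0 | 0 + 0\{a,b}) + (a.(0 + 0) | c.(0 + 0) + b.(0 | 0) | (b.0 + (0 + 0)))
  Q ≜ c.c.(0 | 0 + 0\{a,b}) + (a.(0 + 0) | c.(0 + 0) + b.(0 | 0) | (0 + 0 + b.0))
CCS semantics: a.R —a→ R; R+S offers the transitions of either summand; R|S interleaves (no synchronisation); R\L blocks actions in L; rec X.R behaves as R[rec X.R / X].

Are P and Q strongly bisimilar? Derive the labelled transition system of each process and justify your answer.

P's transition system — 9 states:
  p0 = c.c.(0 | 0 + 0\{a,b}) + (a.(0 + 0) | c.(0 + 0) + b.(0 | 0) | (b.0 + (0 + 0))) has moves =a=> p1, =b=> p2, =b=> p3, =c=> p4, =c=> p5
  p1 = (0 + 0) | c.(0 + 0) has moves =c=> p6
  p2 = 0 | 0 | (b.0 + (0 + 0)) has moves =b=> p7
  p3 = b.(0 | 0) | 0 has moves =b=> p7
  p4 = a.(0 + 0) | (0 + 0) has moves =a=> p6
  p5 = c.(0 | 0 + 0\{a,b}) has moves =c=> p8
  p6 = (0 + 0) | (0 + 0) has moves stopped
  p7 = 0 | 0 | 0 has moves stopped
  p8 = 0 | 0 + 0\{a,b} has moves stopped
Q's transition system — 9 states:
  q0 = c.c.(0 | 0 + 0\{a,b}) + (a.(0 + 0) | c.(0 + 0) + b.(0 | 0) | (0 + 0 + b.0)) has moves =a=> q1, =b=> q2, =b=> q3, =c=> q4, =c=> q5
  q1 = (0 + 0) | c.(0 + 0) has moves =c=> q6
  q2 = 0 | 0 | (0 + 0 + b.0) has moves =b=> q7
  q3 = b.(0 | 0) | 0 has moves =b=> q7
  q4 = a.(0 + 0) | (0 + 0) has moves =a=> q6
  q5 = c.(0 | 0 + 0\{a,b}) has moves =c=> q8
  q6 = (0 + 0) | (0 + 0) has moves stopped
  q7 = 0 | 0 | 0 has moves stopped
  q8 = 0 | 0 + 0\{a,b} has moves stopped
Coarsest stable partition (strong bisimilarity classes):
  B0 = {p0, q0}
  B1 = {p1, p5, q1, q5}
  B2 = {p6, p7, p8, q6, q7, q8}
  B3 = {p4, q4}
  B4 = {p2, p3, q2, q3}
p0 ∈ B0, q0 ∈ B0 → same block

YES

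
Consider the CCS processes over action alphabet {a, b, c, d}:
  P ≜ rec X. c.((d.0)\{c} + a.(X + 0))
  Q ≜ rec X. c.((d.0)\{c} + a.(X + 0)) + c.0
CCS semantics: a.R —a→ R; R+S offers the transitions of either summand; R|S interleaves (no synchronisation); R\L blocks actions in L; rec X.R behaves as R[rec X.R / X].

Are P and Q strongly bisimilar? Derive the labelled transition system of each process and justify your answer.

P ≁ Q

Reachable graph of P (4 states):
  p0 = rec X. c.((d.0)\{c} + a.(X + 0)) ⊢ -c-> p1
  p1 = (d.0)\{c} + a.((rec X. c.((d.0)\{c} + a.(X + 0))) + 0) ⊢ -a-> p2, -d-> p3
  p2 = (rec X. c.((d.0)\{c} + a.(X + 0))) + 0 ⊢ -c-> p1
  p3 = 0\{c} ⊢ stopped
Reachable graph of Q (5 states):
  q0 = rec X. c.((d.0)\{c} + a.(X + 0)) + c.0 ⊢ -c-> q1, -c-> q2
  q1 = (d.0)\{c} + a.((rec X. c.((d.0)\{c} + a.(X + 0)) + c.0) + 0) ⊢ -a-> q3, -d-> q4
  q2 = 0 ⊢ stopped
  q3 = (rec X. c.((d.0)\{c} + a.(X + 0)) + c.0) + 0 ⊢ -c-> q1, -c-> q2
  q4 = 0\{c} ⊢ stopped
Bisimilarity quotient blocks:
  B0 = {p0, p2}
  B1 = {p1}
  B2 = {p3, q2, q4}
  B3 = {q0, q3}
  B4 = {q1}
p0 ∈ B0, q0 ∈ B3 → different blocks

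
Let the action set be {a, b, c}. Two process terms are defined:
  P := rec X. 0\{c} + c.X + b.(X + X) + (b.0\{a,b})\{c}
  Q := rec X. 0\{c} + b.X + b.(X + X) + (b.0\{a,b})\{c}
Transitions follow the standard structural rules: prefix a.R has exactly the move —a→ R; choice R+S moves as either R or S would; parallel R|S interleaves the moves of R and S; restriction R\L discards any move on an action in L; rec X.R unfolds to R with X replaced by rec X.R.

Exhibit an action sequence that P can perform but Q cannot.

c

LTS(P): 3 reachable states
  u0 = rec X. 0\{c} + c.X + b.(X + X) + (b.0\{a,b})\{c} :: -b-> u1, -b-> u2, -c-> u0
  u1 = (rec X. 0\{c} + c.X + b.(X + X) + (b.0\{a,b})\{c}) + (rec X. 0\{c} + c.X + b.(X + X) + (b.0\{a,b})\{c}) :: -b-> u1, -b-> u2, -c-> u0
  u2 = 0\{a,b}\{c} :: deadlocked
LTS(Q): 3 reachable states
  v0 = rec X. 0\{c} + b.X + b.(X + X) + (b.0\{a,b})\{c} :: -b-> v0, -b-> v1, -b-> v2
  v1 = (rec X. 0\{c} + b.X + b.(X + X) + (b.0\{a,b})\{c}) + (rec X. 0\{c} + b.X + b.(X + X) + (b.0\{a,b})\{c}) :: -b-> v0, -b-> v1, -b-> v2
  v2 = 0\{a,b}\{c} :: deadlocked
Trace ⟨c⟩ through P, begin at {u0}:
  [1] c ⇒ {u0}
  — P admits the full trace.
Trace ⟨c⟩ through Q, begin at {v0}:
  [1] c ⇒ ∅  — Q cannot continue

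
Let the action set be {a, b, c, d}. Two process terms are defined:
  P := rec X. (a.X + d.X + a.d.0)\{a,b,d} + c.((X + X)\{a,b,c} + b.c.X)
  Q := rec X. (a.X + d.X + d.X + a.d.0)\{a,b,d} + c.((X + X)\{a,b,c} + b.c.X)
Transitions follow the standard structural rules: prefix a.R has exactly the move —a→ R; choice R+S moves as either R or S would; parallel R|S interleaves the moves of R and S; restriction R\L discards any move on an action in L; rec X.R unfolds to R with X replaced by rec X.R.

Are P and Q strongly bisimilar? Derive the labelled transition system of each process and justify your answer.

YES

P's transition system — 3 states:
  s0 = rec X. (a.X + d.X + a.d.0)\{a,b,d} + c.((X + X)\{a,b,c} + b.c.X) → -c-> s1
  s1 = ((rec X. (a.X + d.X + a.d.0)\{a,b,d} + c.((X + X)\{a,b,c} + b.c.X)) + (rec X. (a.X + d.X + a.d.0)\{a,b,d} + c.((X + X)\{a,b,c} + b.c.X)))\{a,b,c} + b.c.(rec X. (a.X + d.X + a.d.0)\{a,b,d} + c.((X + X)\{a,b,c} + b.c.X)) → -b-> s2
  s2 = c.(rec X. (a.X + d.X + a.d.0)\{a,b,d} + c.((X + X)\{a,b,c} + b.c.X)) → -c-> s0
Q's transition system — 3 states:
  t0 = rec X. (a.X + d.X + d.X + a.d.0)\{a,b,d} + c.((X + X)\{a,b,c} + b.c.X) → -c-> t1
  t1 = ((rec X. (a.X + d.X + d.X + a.d.0)\{a,b,d} + c.((X + X)\{a,b,c} + b.c.X)) + (rec X. (a.X + d.X + d.X + a.d.0)\{a,b,d} + c.((X + X)\{a,b,c} + b.c.X)))\{a,b,c} + b.c.(rec X. (a.X + d.X + d.X + a.d.0)\{a,b,d} + c.((X + X)\{a,b,c} + b.c.X)) → -b-> t2
  t2 = c.(rec X. (a.X + d.X + d.X + a.d.0)\{a,b,d} + c.((X + X)\{a,b,c} + b.c.X)) → -c-> t0
Partition-refinement fixed point:
  B0 = {s0, t0}
  B1 = {s1, t1}
  B2 = {s2, t2}
s0 ∈ B0, t0 ∈ B0 → same block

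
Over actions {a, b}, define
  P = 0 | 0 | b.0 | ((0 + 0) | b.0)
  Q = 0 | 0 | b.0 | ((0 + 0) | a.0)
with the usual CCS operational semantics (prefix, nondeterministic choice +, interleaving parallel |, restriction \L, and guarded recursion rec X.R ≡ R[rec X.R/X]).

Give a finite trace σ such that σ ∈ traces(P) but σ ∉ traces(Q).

bb

Reachable graph of P (4 states):
  m0 = 0 | 0 | b.0 | ((0 + 0) | b.0) has moves —b→ m1, —b→ m2
  m1 = 0 | 0 | 0 | ((0 + 0) | b.0) has moves —b→ m3
  m2 = 0 | 0 | b.0 | ((0 + 0) | 0) has moves —b→ m3
  m3 = 0 | 0 | 0 | ((0 + 0) | 0) has moves ·
Reachable graph of Q (4 states):
  n0 = 0 | 0 | b.0 | ((0 + 0) | a.0) has moves —a→ n1, —b→ n2
  n1 = 0 | 0 | b.0 | ((0 + 0) | 0) has moves —b→ n3
  n2 = 0 | 0 | 0 | ((0 + 0) | a.0) has moves —a→ n3
  n3 = 0 | 0 | 0 | ((0 + 0) | 0) has moves ·
Trace ⟨bb⟩ through P, begin at {m0}:
  step 1 (b): {m1, m2}
  step 2 (b): {m3}
  P completes σ.
Trace ⟨bb⟩ through Q, begin at {n0}:
  step 1 (b): {n2}
  step 2 (b): ∅  — Q cannot continue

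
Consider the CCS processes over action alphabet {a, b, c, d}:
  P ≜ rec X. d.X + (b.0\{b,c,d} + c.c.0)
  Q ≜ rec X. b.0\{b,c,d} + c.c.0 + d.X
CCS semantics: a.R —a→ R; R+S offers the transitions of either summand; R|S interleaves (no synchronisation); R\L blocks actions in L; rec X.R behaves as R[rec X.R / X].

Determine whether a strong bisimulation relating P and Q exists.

LTS(P): 4 reachable states
  p0 = rec X. d.X + (b.0\{b,c,d} + c.c.0) ⊢ -b-> p1, -c-> p2, -d-> p0
  p1 = 0\{b,c,d} ⊢ (no moves)
  p2 = c.0 ⊢ -c-> p3
  p3 = 0 ⊢ (no moves)
LTS(Q): 4 reachable states
  q0 = rec X. b.0\{b,c,d} + c.c.0 + d.X ⊢ -b-> q1, -c-> q2, -d-> q0
  q1 = 0\{b,c,d} ⊢ (no moves)
  q2 = c.0 ⊢ -c-> q3
  q3 = 0 ⊢ (no moves)
Coarsest stable partition (strong bisimilarity classes):
  B0 = {p0, q0}
  B1 = {p1, p3, q1, q3}
  B2 = {p2, q2}
p0 ∈ B0, q0 ∈ B0 → same block

P ~ Q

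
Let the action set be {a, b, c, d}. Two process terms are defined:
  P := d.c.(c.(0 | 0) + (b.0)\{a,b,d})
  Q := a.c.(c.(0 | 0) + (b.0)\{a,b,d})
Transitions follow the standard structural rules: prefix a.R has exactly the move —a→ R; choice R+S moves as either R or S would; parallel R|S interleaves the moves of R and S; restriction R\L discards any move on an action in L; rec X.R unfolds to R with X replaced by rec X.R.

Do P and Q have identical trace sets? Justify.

P's transition system — 4 states:
  s0 = d.c.(c.(0 | 0) + (b.0)\{a,b,d}) → ··d··> s1
  s1 = c.(c.(0 | 0) + (b.0)\{a,b,d}) → ··c··> s2
  s2 = c.(0 | 0) + (b.0)\{a,b,d} → ··c··> s3
  s3 = 0 | 0 → deadlocked
Q's transition system — 4 states:
  t0 = a.c.(c.(0 | 0) + (b.0)\{a,b,d}) → ··a··> t1
  t1 = c.(c.(0 | 0) + (b.0)\{a,b,d}) → ··c··> t2
  t2 = c.(0 | 0) + (b.0)\{a,b,d} → ··c··> t3
  t3 = 0 | 0 → deadlocked
Run σ = ⟨d⟩ on P: start {s0}
  [1] d ⇒ {s1}
  P completes σ.
Run σ = ⟨d⟩ on Q: start {t0}
  [1] d ⇒ ∅  — Q cannot continue

traces(P) ≠ traces(Q) — witness ⟨d⟩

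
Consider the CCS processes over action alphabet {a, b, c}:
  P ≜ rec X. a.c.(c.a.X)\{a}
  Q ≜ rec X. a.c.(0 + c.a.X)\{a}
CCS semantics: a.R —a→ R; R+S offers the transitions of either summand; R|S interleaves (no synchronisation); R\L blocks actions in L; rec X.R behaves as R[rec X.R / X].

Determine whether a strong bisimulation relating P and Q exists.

P ~ Q

P's transition system — 4 states:
  p0 = rec X. a.c.(c.a.X)\{a} ⊢ —a→ p1
  p1 = c.(c.a.(rec X. a.c.(c.a.X)\{a}))\{a} ⊢ —c→ p2
  p2 = (c.a.(rec X. a.c.(c.a.X)\{a}))\{a} ⊢ —c→ p3
  p3 = (a.(rec X. a.c.(c.a.X)\{a}))\{a} ⊢ stopped
Q's transition system — 4 states:
  q0 = rec X. a.c.(0 + c.a.X)\{a} ⊢ —a→ q1
  q1 = c.(0 + c.a.(rec X. a.c.(0 + c.a.X)\{a}))\{a} ⊢ —c→ q2
  q2 = (0 + c.a.(rec X. a.c.(0 + c.a.X)\{a}))\{a} ⊢ —c→ q3
  q3 = (a.(rec X. a.c.(0 + c.a.X)\{a}))\{a} ⊢ stopped
Partition-refinement fixed point:
  B0 = {p0, q0}
  B1 = {p1, q1}
  B2 = {p2, q2}
  B3 = {p3, q3}
p0 ∈ B0, q0 ∈ B0 → same block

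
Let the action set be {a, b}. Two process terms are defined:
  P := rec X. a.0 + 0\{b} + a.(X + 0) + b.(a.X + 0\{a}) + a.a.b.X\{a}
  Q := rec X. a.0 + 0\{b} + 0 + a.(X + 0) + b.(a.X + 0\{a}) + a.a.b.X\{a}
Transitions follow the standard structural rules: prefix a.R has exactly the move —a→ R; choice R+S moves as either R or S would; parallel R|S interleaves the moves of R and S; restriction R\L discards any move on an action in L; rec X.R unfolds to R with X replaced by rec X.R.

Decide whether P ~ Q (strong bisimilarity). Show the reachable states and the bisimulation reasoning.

bisimilar

P's transition system — 8 states:
  p0 = rec X. a.0 + 0\{b} + a.(X + 0) + b.(a.X + 0\{a}) + a.a.b.X\{a} → =a=> p1, =a=> p2, =a=> p3, =b=> p4
  p1 = (rec X. a.0 + 0\{b} + a.(X + 0) + b.(a.X + 0\{a}) + a.a.b.X\{a}) + 0 → =a=> p1, =a=> p2, =a=> p3, =b=> p4
  p2 = 0 → ·
  p3 = a.b.(rec X. a.0 + 0\{b} + a.(X + 0) + b.(a.X + 0\{a}) + a.a.b.X\{a})\{a} → =a=> p5
  p4 = a.(rec X. a.0 + 0\{b} + a.(X + 0) + b.(a.X + 0\{a}) + a.a.b.X\{a}) + 0\{a} → =a=> p0
  p5 = b.(rec X. a.0 + 0\{b} + a.(X + 0) + b.(a.X + 0\{a}) + a.a.b.X\{a})\{a} → =b=> p6
  p6 = (rec X. a.0 + 0\{b} + a.(X + 0) + b.(a.X + 0\{a}) + a.a.b.X\{a})\{a} → =b=> p7
  p7 = (a.(rec X. a.0 + 0\{b} + a.(X + 0) + b.(a.X + 0\{a}) + a.a.b.X\{a}) + 0\{a})\{a} → ·
Q's transition system — 8 states:
  q0 = rec X. a.0 + 0\{b} + 0 + a.(X + 0) + b.(a.X + 0\{a}) + a.a.b.X\{a} → =a=> q1, =a=> q2, =a=> q3, =b=> q4
  q1 = (rec X. a.0 + 0\{b} + 0 + a.(X + 0) + b.(a.X + 0\{a}) + a.a.b.X\{a}) + 0 → =a=> q1, =a=> q2, =a=> q3, =b=> q4
  q2 = 0 → ·
  q3 = a.b.(rec X. a.0 + 0\{b} + 0 + a.(X + 0) + b.(a.X + 0\{a}) + a.a.b.X\{a})\{a} → =a=> q5
  q4 = a.(rec X. a.0 + 0\{b} + 0 + a.(X + 0) + b.(a.X + 0\{a}) + a.a.b.X\{a}) + 0\{a} → =a=> q0
  q5 = b.(rec X. a.0 + 0\{b} + 0 + a.(X + 0) + b.(a.X + 0\{a}) + a.a.b.X\{a})\{a} → =b=> q6
  q6 = (rec X. a.0 + 0\{b} + 0 + a.(X + 0) + b.(a.X + 0\{a}) + a.a.b.X\{a})\{a} → =b=> q7
  q7 = (a.(rec X. a.0 + 0\{b} + 0 + a.(X + 0) + b.(a.X + 0\{a}) + a.a.b.X\{a}) + 0\{a})\{a} → ·
Partition-refinement fixed point:
  B0 = {p0, p1, q0, q1}
  B1 = {p2, p7, q2, q7}
  B2 = {p3, q3}
  B3 = {p5, q5}
  B4 = {p6, q6}
  B5 = {p4, q4}
p0 ∈ B0, q0 ∈ B0 → same block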